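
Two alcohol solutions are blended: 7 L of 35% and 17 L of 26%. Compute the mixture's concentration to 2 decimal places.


Solute in mixture 1 = 35% of 7 L = 7*35/100 = 49/20 L
Solute in mixture 2 = 26% of 17 L = 17*26/100 = 221/50 L
Total solute = 49/20 + 221/50 = 687/100 L
Total volume = 7 + 17 = 24 L
Final concentration = 687/100/24 * 100 = 28.63%

28.63


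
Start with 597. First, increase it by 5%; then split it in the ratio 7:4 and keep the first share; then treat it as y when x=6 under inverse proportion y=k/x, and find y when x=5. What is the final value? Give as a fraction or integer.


Start with 597.
Step 1: Increase by 5%: 597 * 105/100 = 12537/20
Step 2: Split 7:4, first share = 12537/20 * 7/11 = 87759/220
Step 3: Inverse prop: k = (87759/220)*6; new y = k/5 = 87759/220*6/5 = 263277/550
Final result = 263277/550

263277/550


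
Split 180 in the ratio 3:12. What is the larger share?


Total parts = 3 + 12 = 15
Value per part = 180 / 15 = 12
First share = 3 * 12 = 36
Second share = 12 * 12 = 144
Larger share = 144

144


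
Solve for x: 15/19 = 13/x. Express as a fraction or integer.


Setting up: 15/19 = 13/x
Cross multiply: 15 * x = 19 * 13
15x = 247
x = 247/15
x = 247/15

247/15


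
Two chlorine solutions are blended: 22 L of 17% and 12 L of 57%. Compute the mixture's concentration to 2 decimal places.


Solute in mixture 1 = 17% of 22 L = 22*17/100 = 187/50 L
Solute in mixture 2 = 57% of 12 L = 12*57/100 = 171/25 L
Total solute = 187/50 + 171/25 = 529/50 L
Total volume = 22 + 12 = 34 L
Final concentration = 529/50/34 * 100 = 31.12%

31.12


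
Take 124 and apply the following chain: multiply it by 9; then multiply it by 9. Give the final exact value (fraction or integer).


Start with 124.
Step 1: Multiply by 9: 124 * 9 = 1116
Step 2: Multiply by 9: 1116 * 9 = 10044
Final result = 10044

10044


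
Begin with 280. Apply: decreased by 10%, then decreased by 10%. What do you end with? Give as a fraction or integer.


Start: 280
Step 1: decrease by 10% => multiply by 90/100
  280 * 90/100 = 252
Step 2: decrease by 10% => multiply by 90/100
  252 * 90/100 = 1134/5
Final value = 1134/5

1134/5


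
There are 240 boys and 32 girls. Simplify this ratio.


Find GCD(240, 32)
GCD = 16
Divide both by 16: 240/16 = 15, 32/16 = 2
Simplified ratio = 15:2

15:2


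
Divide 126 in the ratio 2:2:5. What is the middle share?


Ratio = 2:2:5
Total parts = 2 + 2 + 5 = 9
Value per part = 126 / 9 = 14
First share = 2 * 14 = 28
Middle share = 2 * 14 = 28
Third share = 5 * 14 = 70

28


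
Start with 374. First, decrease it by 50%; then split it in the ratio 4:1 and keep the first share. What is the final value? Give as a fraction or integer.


Start with 374.
Step 1: Decrease by 50%: 374 * 50/100 = 187
Step 2: Split 4:1, first share = 187 * 4/5 = 748/5
Final result = 748/5

748/5


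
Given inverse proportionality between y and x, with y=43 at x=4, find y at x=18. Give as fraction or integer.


Inverse proportion: y = k/x
Find k: k = 4 * 43 = 172
Compute y at x=18: y = 172/18
y = 86/9

86/9


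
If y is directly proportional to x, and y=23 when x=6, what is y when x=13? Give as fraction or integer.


Direct proportion: y = kx
Find k: k = 23/6 = 23/6
Compute y at x=13: y = 23/6 * 13
y = 299/6

299/6


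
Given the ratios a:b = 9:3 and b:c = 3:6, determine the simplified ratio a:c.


Given a:b = 9:3 and b:c = 3:6
Make b consistent. Multiply first ratio by 3: a:b = 27:9
Multiply second ratio by 3: b:c = 9:18
Now b = 9 in both, so a:b:c = 27:9:18
Therefore a:c = 27:18
Simplify by GCD: a:c = 3:2

3:2


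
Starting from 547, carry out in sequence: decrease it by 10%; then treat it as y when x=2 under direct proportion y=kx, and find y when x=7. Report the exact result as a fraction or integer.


Start with 547.
Step 1: Decrease by 10%: 547 * 90/100 = 4923/10
Step 2: Direct prop: k = (4923/10)/2; new y = k*7 = 4923/10*7/2 = 34461/20
Final result = 34461/20

34461/20


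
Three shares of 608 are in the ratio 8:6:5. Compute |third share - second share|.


Total parts = 8 + 6 + 5 = 19
Value per part = 608 / 19 = 32
Shares: 8*32=256, 6*32=192, 5*32=160
Third share = 160, second share = 192
Difference = |160 - 192| = 32

32


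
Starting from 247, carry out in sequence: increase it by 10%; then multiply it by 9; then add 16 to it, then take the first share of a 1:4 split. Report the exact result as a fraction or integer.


Start with 247.
Step 1: Increase by 10%: 247 * 110/100 = 2717/10
Step 2: Multiply by 9: 2717/10 * 9 = 24453/10
Step 3: Add 16: 24453/10+16=24613/10; split 1:4 first = 24613/10*1/5 = 24613/50
Final result = 24613/50

24613/50


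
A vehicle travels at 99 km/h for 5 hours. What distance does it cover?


Using distance = speed * time
Speed = 99 km/h
Time = 5 hours
Distance = 99 * 5
= 495 km

495


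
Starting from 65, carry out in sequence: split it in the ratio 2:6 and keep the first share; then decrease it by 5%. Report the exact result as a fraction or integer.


Start with 65.
Step 1: Split 2:6, first share = 65 * 2/8 = 65/4
Step 2: Decrease by 5%: 65/4 * 95/100 = 247/16
Final result = 247/16

247/16


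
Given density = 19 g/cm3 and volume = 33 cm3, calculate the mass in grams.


Using mass = density * volume
Density = 19 g/cm3
Volume = 33 cm3
Mass = 19 * 33
= 627 g

627


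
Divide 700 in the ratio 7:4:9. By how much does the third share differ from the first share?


Total parts = 7 + 4 + 9 = 20
Value per part = 700 / 20 = 35
Shares: 7*35=245, 4*35=140, 9*35=315
Third share = 315, first share = 245
Difference = |315 - 245| = 70

70


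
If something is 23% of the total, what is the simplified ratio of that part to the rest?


Part = 23%, Remainder = 77%
Ratio = 23:77
GCD(23, 77) = 1
Simplify: 23:77 = 23:77

23:77


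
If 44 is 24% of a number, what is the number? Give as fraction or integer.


Given: 44 is 24% of the whole
Set up: 44 = 24/100 * whole
whole = 44 * 100 / 24
whole = 4400 / 24
whole = 550/3

550/3


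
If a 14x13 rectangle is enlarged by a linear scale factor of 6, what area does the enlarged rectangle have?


Original dimensions: 14 x 13
Enlargement factor = 6
New width = 14 * 6 = 84
New height = 13 * 6 = 78
New area = 84 * 78 = 6552

6552


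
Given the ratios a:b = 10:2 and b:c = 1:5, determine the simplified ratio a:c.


Given a:b = 10:2 and b:c = 1:5
Make b consistent. Multiply first ratio by 1: a:b = 10:2
Multiply second ratio by 2: b:c = 2:10
Now b = 2 in both, so a:b:c = 10:2:10
Therefore a:c = 10:10
Simplify by GCD: a:c = 1:1

1:1


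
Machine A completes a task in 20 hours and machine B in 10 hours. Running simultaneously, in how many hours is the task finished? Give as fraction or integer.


Rate of A = 1/20 job per hour
Rate of B = 1/10 job per hour
Combined rate = 1/20 + 1/10
Find common denominator: (10 + 20)/(20*10) = 30/200
Combined rate = 3/20 job per hour
Time together = 1 / (3/20) = 20/3 hours

20/3


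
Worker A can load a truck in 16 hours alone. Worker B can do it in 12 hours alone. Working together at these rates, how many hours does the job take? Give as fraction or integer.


Rate of A = 1/16 job per hour
Rate of B = 1/12 job per hour
Combined rate = 1/16 + 1/12
Find common denominator: (12 + 16)/(16*12) = 28/192
Combined rate = 7/48 job per hour
Time together = 1 / (7/48) = 48/7 hours

48/7


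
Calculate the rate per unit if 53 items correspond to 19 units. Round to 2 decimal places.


Total items = 53
Number of units = 19
Unit rate = 53 / 19
= 2.79 items per unit

2.79


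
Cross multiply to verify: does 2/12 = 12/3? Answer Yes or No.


Cross multiply to check 2/12 = 12/3
Left cross product: 2 * 3 = 6
Right cross product: 12 * 12 = 144
6 != 144
Not equal, so proportions differ => No

No


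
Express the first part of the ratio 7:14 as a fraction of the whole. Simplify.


Total parts = 7 + 14 = 21
First part fraction = 7/21
Simplify: 7/21 = 1/3

1/3


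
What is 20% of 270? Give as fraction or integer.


Compute 20% of 270
Convert percentage: 20% = 20/100
Multiply: 270 * 20/100
= 5400/100
= 54

54


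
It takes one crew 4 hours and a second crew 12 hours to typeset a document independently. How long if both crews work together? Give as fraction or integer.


Rate of A = 1/4 job per hour
Rate of B = 1/12 job per hour
Combined rate = 1/4 + 1/12
Find common denominator: (12 + 4)/(4*12) = 16/48
Combined rate = 1/3 job per hour
Time together = 1 / (1/3) = 3 hours

3


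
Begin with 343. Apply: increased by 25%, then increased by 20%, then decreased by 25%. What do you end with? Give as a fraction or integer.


Start: 343
Step 1: increase by 25% => multiply by 125/100
  343 * 125/100 = 1715/4
Step 2: increase by 20% => multiply by 120/100
  1715/4 * 120/100 = 1029/2
Step 3: decrease by 25% => multiply by 75/100
  1029/2 * 75/100 = 3087/8
Final value = 3087/8

3087/8


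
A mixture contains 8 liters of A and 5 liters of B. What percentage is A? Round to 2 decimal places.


Volume of A = 8 L
Volume of B = 5 L
Total volume = 8 + 5 = 13 L
Percentage of A = (8/13) * 100
= 61.54%

61.54


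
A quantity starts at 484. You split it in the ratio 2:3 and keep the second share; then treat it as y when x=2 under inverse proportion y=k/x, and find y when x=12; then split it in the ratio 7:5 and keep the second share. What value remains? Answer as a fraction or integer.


Start with 484.
Step 1: Split 2:3, second share = 484 * 3/5 = 1452/5
Step 2: Inverse prop: k = (1452/5)*2; new y = k/12 = 1452/5*2/12 = 242/5
Step 3: Split 7:5, second share = 242/5 * 5/12 = 121/6
Final result = 121/6

121/6


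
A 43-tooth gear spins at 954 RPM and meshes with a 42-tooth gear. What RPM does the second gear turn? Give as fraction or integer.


Gear ratio: teeth_A * RPM_A = teeth_B * RPM_B
43 * 954 = 42 * RPM_B
41022 = 42 * RPM_B
RPM_B = 41022 / 42
RPM_B = 6837/7

6837/7


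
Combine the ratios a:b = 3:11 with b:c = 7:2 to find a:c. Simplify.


Given a:b = 3:11 and b:c = 7:2
Make b consistent. Multiply first ratio by 7: a:b = 21:77
Multiply second ratio by 11: b:c = 77:22
Now b = 77 in both, so a:b:c = 21:77:22
Therefore a:c = 21:22
Simplify by GCD: a:c = 21:22

21:22


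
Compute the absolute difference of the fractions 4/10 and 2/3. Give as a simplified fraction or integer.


Simplify: 4/10 = 2/5 and 2/3 = 2/3
Find common denominator: LCD = 15
Convert: 6/15 and 10/15
Difference = |6 - 10|/15 = 4/15
Simplified = 4/15

4/15


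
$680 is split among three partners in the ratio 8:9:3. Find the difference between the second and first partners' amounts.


Total parts = 8 + 9 + 3 = 20
Value per part = 680 / 20 = 34
Shares: 8*34=272, 9*34=306, 3*34=102
Second share = 306, first share = 272
Difference = |306 - 272| = 34

34


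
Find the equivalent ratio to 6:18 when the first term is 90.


Original ratio: 6:18
First term target: 90
Scale factor = 90 / 6 = 15
Multiply second term: 18 * 15 = 270
Equivalent ratio = 90:270

90:270


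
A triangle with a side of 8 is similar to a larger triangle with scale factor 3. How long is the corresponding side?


Similar triangles have proportional sides
Scale factor = 3
Smaller side = 8
Corresponding larger side = 8 * 3
= 24

24


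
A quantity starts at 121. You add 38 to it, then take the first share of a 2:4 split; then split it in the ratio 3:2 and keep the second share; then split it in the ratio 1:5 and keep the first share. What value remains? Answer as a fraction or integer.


Start with 121.
Step 1: Add 38: 121+38=159; split 2:4 first = 159*2/6 = 53
Step 2: Split 3:2, second share = 53 * 2/5 = 106/5
Step 3: Split 1:5, first share = 106/5 * 1/6 = 53/15
Final result = 53/15

53/15


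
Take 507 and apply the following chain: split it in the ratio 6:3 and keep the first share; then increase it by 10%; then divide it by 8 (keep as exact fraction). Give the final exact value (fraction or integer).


Start with 507.
Step 1: Split 6:3, first share = 507 * 6/9 = 338
Step 2: Increase by 10%: 338 * 110/100 = 1859/5
Step 3: Divide by 8: 1859/5 / 8 = 1859/40
Final result = 1859/40

1859/40


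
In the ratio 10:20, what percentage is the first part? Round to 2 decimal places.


Total parts = 10 + 20 = 30
First part fraction = 10/30
Percentage = (10/30) * 100
= 0.333333 * 100
= 33.33%

33.33


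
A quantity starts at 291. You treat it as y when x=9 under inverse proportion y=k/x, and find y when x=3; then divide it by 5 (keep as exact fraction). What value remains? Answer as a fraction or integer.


Start with 291.
Step 1: Inverse prop: k = (291)*9; new y = k/3 = 291*9/3 = 873
Step 2: Divide by 5: 873 / 5 = 873/5
Final result = 873/5

873/5


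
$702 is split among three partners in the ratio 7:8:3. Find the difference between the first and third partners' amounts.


Total parts = 7 + 8 + 3 = 18
Value per part = 702 / 18 = 39
Shares: 7*39=273, 8*39=312, 3*39=117
First share = 273, third share = 117
Difference = |273 - 117| = 156

156


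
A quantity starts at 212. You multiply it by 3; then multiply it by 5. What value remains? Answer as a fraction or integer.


Start with 212.
Step 1: Multiply by 3: 212 * 3 = 636
Step 2: Multiply by 5: 636 * 5 = 3180
Final result = 3180

3180


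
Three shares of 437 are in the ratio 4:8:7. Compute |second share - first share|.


Total parts = 4 + 8 + 7 = 19
Value per part = 437 / 19 = 23
Shares: 4*23=92, 8*23=184, 7*23=161
Second share = 184, first share = 92
Difference = |184 - 92| = 92

92


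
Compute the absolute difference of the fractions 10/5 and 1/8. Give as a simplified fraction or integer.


Simplify: 10/5 = 2 and 1/8 = 1/8
Find common denominator: LCD = 8
Convert: 16/8 and 1/8
Difference = |16 - 1|/8 = 15/8
Simplified = 15/8

15/8


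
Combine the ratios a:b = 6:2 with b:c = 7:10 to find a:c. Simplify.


Given a:b = 6:2 and b:c = 7:10
Make b consistent. Multiply first ratio by 7: a:b = 42:14
Multiply second ratio by 2: b:c = 14:20
Now b = 14 in both, so a:b:c = 42:14:20
Therefore a:c = 42:20
Simplify by GCD: a:c = 21:10

21:10


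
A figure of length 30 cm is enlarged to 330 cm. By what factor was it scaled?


Original length = 30 cm
Scaled length = 330 cm
Scale factor = 330 / 30
= 11

11


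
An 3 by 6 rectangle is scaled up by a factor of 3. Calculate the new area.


Original dimensions: 3 x 6
Enlargement factor = 3
New width = 3 * 3 = 9
New height = 6 * 3 = 18
New area = 9 * 18 = 162

162


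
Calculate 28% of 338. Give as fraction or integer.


Compute 28% of 338
Convert percentage: 28% = 28/100
Multiply: 338 * 28/100
= 9464/100
= 2366/25

2366/25


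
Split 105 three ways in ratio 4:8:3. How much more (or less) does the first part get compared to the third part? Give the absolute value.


Total parts = 4 + 8 + 3 = 15
Value per part = 105 / 15 = 7
Shares: 4*7=28, 8*7=56, 3*7=21
First share = 28, third share = 21
Difference = |28 - 21| = 7

7


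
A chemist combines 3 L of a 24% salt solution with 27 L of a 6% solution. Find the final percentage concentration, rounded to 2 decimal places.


Solute in mixture 1 = 24% of 3 L = 3*24/100 = 18/25 L
Solute in mixture 2 = 6% of 27 L = 27*6/100 = 81/50 L
Total solute = 18/25 + 81/50 = 117/50 L
Total volume = 3 + 27 = 30 L
Final concentration = 117/50/30 * 100 = 7.80%

7.80


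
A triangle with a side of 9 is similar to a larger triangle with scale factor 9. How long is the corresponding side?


Similar triangles have proportional sides
Scale factor = 9
Smaller side = 9
Corresponding larger side = 9 * 9
= 81

81


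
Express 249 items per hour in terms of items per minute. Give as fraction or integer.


Converting from per hour to per minute
Rate = 249 items per hour
Divide by 60: 249/60
= 83/20 items per minute

83/20


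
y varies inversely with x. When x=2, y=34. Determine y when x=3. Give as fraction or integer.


Inverse proportion: y = k/x
Find k: k = 2 * 34 = 68
Compute y at x=3: y = 68/3
y = 68/3

68/3


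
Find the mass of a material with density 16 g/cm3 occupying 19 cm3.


Using mass = density * volume
Density = 16 g/cm3
Volume = 19 cm3
Mass = 16 * 19
= 304 g

304


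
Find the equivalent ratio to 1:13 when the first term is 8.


Original ratio: 1:13
First term target: 8
Scale factor = 8 / 1 = 8
Multiply second term: 13 * 8 = 104
Equivalent ratio = 8:104

8:104


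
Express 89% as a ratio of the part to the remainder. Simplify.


Part = 89%, Remainder = 11%
Ratio = 89:11
GCD(89, 11) = 1
Simplify: 89:11 = 89:11

89:11


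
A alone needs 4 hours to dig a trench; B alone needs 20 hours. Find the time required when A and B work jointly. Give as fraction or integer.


Rate of A = 1/4 job per hour
Rate of B = 1/20 job per hour
Combined rate = 1/4 + 1/20
Find common denominator: (20 + 4)/(4*20) = 24/80
Combined rate = 3/10 job per hour
Time together = 1 / (3/10) = 10/3 hours

10/3


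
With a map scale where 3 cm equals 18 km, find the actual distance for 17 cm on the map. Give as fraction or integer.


Map scale: 3 cm = 18 km
Measured distance on map = 17 cm
Set up proportion: 17 * 18 / 3
= 306 / 3
= 102 km

102


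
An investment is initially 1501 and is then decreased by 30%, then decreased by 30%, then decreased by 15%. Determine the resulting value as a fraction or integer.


Start: 1501
Step 1: decrease by 30% => multiply by 70/100
  1501 * 70/100 = 10507/10
Step 2: decrease by 30% => multiply by 70/100
  10507/10 * 70/100 = 73549/100
Step 3: decrease by 15% => multiply by 85/100
  73549/100 * 85/100 = 1250333/2000
Final value = 1250333/2000

1250333/2000


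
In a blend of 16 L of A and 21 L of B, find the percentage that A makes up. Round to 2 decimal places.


Volume of A = 16 L
Volume of B = 21 L
Total volume = 16 + 21 = 37 L
Percentage of A = (16/37) * 100
= 43.24%

43.24


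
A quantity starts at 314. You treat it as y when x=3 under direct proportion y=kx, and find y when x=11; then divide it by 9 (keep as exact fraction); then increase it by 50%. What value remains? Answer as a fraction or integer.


Start with 314.
Step 1: Direct prop: k = (314)/3; new y = k*11 = 314*11/3 = 3454/3
Step 2: Divide by 9: 3454/3 / 9 = 3454/27
Step 3: Increase by 50%: 3454/27 * 150/100 = 1727/9
Final result = 1727/9

1727/9


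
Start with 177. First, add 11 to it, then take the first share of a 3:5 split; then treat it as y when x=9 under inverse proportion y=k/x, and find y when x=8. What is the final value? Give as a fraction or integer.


Start with 177.
Step 1: Add 11: 177+11=188; split 3:5 first = 188*3/8 = 141/2
Step 2: Inverse prop: k = (141/2)*9; new y = k/8 = 141/2*9/8 = 1269/16
Final result = 1269/16

1269/16


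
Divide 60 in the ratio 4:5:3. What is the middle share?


Ratio = 4:5:3
Total parts = 4 + 5 + 3 = 12
Value per part = 60 / 12 = 5
First share = 4 * 5 = 20
Middle share = 5 * 5 = 25
Third share = 3 * 5 = 15

25


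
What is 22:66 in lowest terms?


Find GCD(22, 66)
GCD = 22
Divide both by 22: 22/22 = 1, 66/22 = 3
Simplified ratio = 1:3

1:3


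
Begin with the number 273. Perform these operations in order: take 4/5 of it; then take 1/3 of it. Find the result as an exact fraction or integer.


Start with 273.
Step 1: Take 4/5: 273 * 4/5 = 1092/5
Step 2: Take 1/3: 1092/5 * 1/3 = 364/5
Final result = 364/5

364/5


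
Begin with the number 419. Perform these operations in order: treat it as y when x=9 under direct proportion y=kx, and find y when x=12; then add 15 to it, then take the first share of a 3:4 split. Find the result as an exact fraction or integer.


Start with 419.
Step 1: Direct prop: k = (419)/9; new y = k*12 = 419*12/9 = 1676/3
Step 2: Add 15: 1676/3+15=1721/3; split 3:4 first = 1721/3*3/7 = 1721/7
Final result = 1721/7

1721/7


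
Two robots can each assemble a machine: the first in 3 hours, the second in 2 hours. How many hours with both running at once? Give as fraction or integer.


Rate of A = 1/3 job per hour
Rate of B = 1/2 job per hour
Combined rate = 1/3 + 1/2
Find common denominator: (2 + 3)/(3*2) = 5/6
Combined rate = 5/6 job per hour
Time together = 1 / (5/6) = 6/5 hours

6/5


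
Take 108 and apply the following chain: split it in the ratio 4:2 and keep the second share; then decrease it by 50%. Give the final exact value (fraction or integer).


Start with 108.
Step 1: Split 4:2, second share = 108 * 2/6 = 36
Step 2: Decrease by 50%: 36 * 50/100 = 18
Final result = 18

18


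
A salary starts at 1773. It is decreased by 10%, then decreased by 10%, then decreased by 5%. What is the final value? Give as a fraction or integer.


Start: 1773
Step 1: decrease by 10% => multiply by 90/100
  1773 * 90/100 = 15957/10
Step 2: decrease by 10% => multiply by 90/100
  15957/10 * 90/100 = 143613/100
Step 3: decrease by 5% => multiply by 95/100
  143613/100 * 95/100 = 2728647/2000
Final value = 2728647/2000

2728647/2000


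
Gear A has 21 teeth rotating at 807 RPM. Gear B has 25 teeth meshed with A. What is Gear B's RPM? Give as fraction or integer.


Gear ratio: teeth_A * RPM_A = teeth_B * RPM_B
21 * 807 = 25 * RPM_B
16947 = 25 * RPM_B
RPM_B = 16947 / 25
RPM_B = 16947/25

16947/25


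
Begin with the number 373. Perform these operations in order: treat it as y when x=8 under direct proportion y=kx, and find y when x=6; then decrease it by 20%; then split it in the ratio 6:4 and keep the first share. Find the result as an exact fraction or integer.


Start with 373.
Step 1: Direct prop: k = (373)/8; new y = k*6 = 373*6/8 = 1119/4
Step 2: Decrease by 20%: 1119/4 * 80/100 = 1119/5
Step 3: Split 6:4, first share = 1119/5 * 6/10 = 3357/25
Final result = 3357/25

3357/25


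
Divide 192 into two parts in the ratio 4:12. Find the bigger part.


Total parts = 4 + 12 = 16
Value per part = 192 / 16 = 12
First share = 4 * 12 = 48
Second share = 12 * 12 = 144
Larger share = 144

144


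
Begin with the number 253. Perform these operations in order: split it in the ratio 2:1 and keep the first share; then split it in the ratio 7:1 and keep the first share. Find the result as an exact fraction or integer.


Start with 253.
Step 1: Split 2:1, first share = 253 * 2/3 = 506/3
Step 2: Split 7:1, first share = 506/3 * 7/8 = 1771/12
Final result = 1771/12

1771/12


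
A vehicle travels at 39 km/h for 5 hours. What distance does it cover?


Using distance = speed * time
Speed = 39 km/h
Time = 5 hours
Distance = 39 * 5
= 195 km

195


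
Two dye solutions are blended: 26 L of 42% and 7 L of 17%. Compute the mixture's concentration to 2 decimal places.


Solute in mixture 1 = 42% of 26 L = 26*42/100 = 273/25 L
Solute in mixture 2 = 17% of 7 L = 7*17/100 = 119/100 L
Total solute = 273/25 + 119/100 = 1211/100 L
Total volume = 26 + 7 = 33 L
Final concentration = 1211/100/33 * 100 = 36.70%

36.70


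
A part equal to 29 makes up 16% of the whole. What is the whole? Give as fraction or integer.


Given: 29 is 16% of the whole
Set up: 29 = 16/100 * whole
whole = 29 * 100 / 16
whole = 2900 / 16
whole = 725/4

725/4


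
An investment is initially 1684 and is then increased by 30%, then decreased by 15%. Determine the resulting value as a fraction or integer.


Start: 1684
Step 1: increase by 30% => multiply by 130/100
  1684 * 130/100 = 10946/5
Step 2: decrease by 15% => multiply by 85/100
  10946/5 * 85/100 = 93041/50
Final value = 93041/50

93041/50


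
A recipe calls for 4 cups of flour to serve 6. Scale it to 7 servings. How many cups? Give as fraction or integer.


Original: 4 cups for 6 servings
Target servings = 7
Scaling factor = 7/6
New amount = 4 * 7/6
= 28/6
= 14/3 cups

14/3


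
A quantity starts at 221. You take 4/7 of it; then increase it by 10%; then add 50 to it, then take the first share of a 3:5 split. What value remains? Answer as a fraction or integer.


Start with 221.
Step 1: Take 4/7: 221 * 4/7 = 884/7
Step 2: Increase by 10%: 884/7 * 110/100 = 4862/35
Step 3: Add 50: 4862/35+50=6612/35; split 3:5 first = 6612/35*3/8 = 4959/70
Final result = 4959/70

4959/70


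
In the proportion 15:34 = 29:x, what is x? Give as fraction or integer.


Setting up: 15/34 = 29/x
Cross multiply: 15 * x = 34 * 29
15x = 986
x = 986/15
x = 986/15

986/15


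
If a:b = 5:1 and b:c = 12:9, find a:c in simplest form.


Given a:b = 5:1 and b:c = 12:9
Make b consistent. Multiply first ratio by 12: a:b = 60:12
Multiply second ratio by 1: b:c = 12:9
Now b = 12 in both, so a:b:c = 60:12:9
Therefore a:c = 60:9
Simplify by GCD: a:c = 20:3

20:3


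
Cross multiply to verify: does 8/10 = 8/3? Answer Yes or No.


Cross multiply to check 8/10 = 8/3
Left cross product: 8 * 3 = 24
Right cross product: 10 * 8 = 80
24 != 80
Not equal, so proportions differ => No

No


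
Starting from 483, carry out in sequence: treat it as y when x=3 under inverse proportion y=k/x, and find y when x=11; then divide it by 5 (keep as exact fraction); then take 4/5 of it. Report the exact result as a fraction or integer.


Start with 483.
Step 1: Inverse prop: k = (483)*3; new y = k/11 = 483*3/11 = 1449/11
Step 2: Divide by 5: 1449/11 / 5 = 1449/55
Step 3: Take 4/5: 1449/55 * 4/5 = 5796/275
Final result = 5796/275

5796/275


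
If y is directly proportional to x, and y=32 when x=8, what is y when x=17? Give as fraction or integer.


Direct proportion: y = kx
Find k: k = 32/8 = 4
Compute y at x=17: y = 4 * 17
y = 68

68


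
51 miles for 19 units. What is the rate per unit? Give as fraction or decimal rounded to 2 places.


Total miles = 51
Number of units = 19
Unit rate = 51 / 19
= 2.68 miles per unit

2.68


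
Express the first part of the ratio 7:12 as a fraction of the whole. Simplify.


Total parts = 7 + 12 = 19
First part fraction = 7/19
Simplify: 7/19 = 7/19

7/19


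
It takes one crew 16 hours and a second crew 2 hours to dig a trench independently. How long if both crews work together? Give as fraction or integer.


Rate of A = 1/16 job per hour
Rate of B = 1/2 job per hour
Combined rate = 1/16 + 1/2
Find common denominator: (2 + 16)/(16*2) = 18/32
Combined rate = 9/16 job per hour
Time together = 1 / (9/16) = 16/9 hours

16/9


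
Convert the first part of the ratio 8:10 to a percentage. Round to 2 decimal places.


Total parts = 8 + 10 = 18
First part fraction = 8/18
Percentage = (8/18) * 100
= 0.444444 * 100
= 44.44%

44.44


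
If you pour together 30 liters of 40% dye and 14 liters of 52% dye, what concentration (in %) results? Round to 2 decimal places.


Solute in mixture 1 = 40% of 30 L = 30*40/100 = 12 L
Solute in mixture 2 = 52% of 14 L = 14*52/100 = 182/25 L
Total solute = 12 + 182/25 = 482/25 L
Total volume = 30 + 14 = 44 L
Final concentration = 482/25/44 * 100 = 43.82%

43.82


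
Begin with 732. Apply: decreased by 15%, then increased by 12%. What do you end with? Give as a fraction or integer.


Start: 732
Step 1: decrease by 15% => multiply by 85/100
  732 * 85/100 = 3111/5
Step 2: increase by 12% => multiply by 112/100
  3111/5 * 112/100 = 87108/125
Final value = 87108/125

87108/125


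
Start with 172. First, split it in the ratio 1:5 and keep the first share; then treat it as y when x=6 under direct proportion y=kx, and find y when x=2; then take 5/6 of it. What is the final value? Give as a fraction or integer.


Start with 172.
Step 1: Split 1:5, first share = 172 * 1/6 = 86/3
Step 2: Direct prop: k = (86/3)/6; new y = k*2 = 86/3*2/6 = 86/9
Step 3: Take 5/6: 86/9 * 5/6 = 215/27
Final result = 215/27

215/27


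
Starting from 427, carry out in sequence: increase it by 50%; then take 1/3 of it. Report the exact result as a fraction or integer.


Start with 427.
Step 1: Increase by 50%: 427 * 150/100 = 1281/2
Step 2: Take 1/3: 1281/2 * 1/3 = 427/2
Final result = 427/2

427/2


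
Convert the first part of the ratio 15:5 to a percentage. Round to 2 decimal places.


Total parts = 15 + 5 = 20
First part fraction = 15/20
Percentage = (15/20) * 100
= 0.75 * 100
= 75.00%

75.00


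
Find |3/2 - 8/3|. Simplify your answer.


Simplify: 3/2 = 3/2 and 8/3 = 8/3
Find common denominator: LCD = 6
Convert: 9/6 and 16/6
Difference = |9 - 16|/6 = 7/6
Simplified = 7/6

7/6


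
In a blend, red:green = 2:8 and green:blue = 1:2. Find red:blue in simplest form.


Given a:b = 2:8 and b:c = 1:2
Make b consistent. Multiply first ratio by 1: a:b = 2:8
Multiply second ratio by 8: b:c = 8:16
Now b = 8 in both, so a:b:c = 2:8:16
Therefore a:c = 2:16
Simplify by GCD: a:c = 1:8

1:8


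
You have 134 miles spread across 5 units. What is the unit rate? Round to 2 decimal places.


Total miles = 134
Number of units = 5
Unit rate = 134 / 5
= 26.80 miles per unit

26.80


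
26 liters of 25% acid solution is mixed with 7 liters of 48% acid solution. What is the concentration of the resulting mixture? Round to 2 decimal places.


Solute in mixture 1 = 25% of 26 L = 26*25/100 = 13/2 L
Solute in mixture 2 = 48% of 7 L = 7*48/100 = 84/25 L
Total solute = 13/2 + 84/25 = 493/50 L
Total volume = 26 + 7 = 33 L
Final concentration = 493/50/33 * 100 = 29.88%

29.88


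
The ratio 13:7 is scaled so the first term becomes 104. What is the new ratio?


Original ratio: 13:7
First term target: 104
Scale factor = 104 / 13 = 8
Multiply second term: 7 * 8 = 56
Equivalent ratio = 104:56

104:56


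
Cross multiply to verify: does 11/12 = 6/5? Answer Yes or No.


Cross multiply to check 11/12 = 6/5
Left cross product: 11 * 5 = 55
Right cross product: 12 * 6 = 72
55 != 72
Not equal, so proportions differ => No

No


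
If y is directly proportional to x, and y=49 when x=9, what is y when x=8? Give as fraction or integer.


Direct proportion: y = kx
Find k: k = 49/9 = 49/9
Compute y at x=8: y = 49/9 * 8
y = 392/9

392/9


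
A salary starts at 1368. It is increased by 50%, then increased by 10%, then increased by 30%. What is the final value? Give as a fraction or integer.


Start: 1368
Step 1: increase by 50% => multiply by 150/100
  1368 * 150/100 = 2052
Step 2: increase by 10% => multiply by 110/100
  2052 * 110/100 = 11286/5
Step 3: increase by 30% => multiply by 130/100
  11286/5 * 130/100 = 73359/25
Final value = 73359/25

73359/25


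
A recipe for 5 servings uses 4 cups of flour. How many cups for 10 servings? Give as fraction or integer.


Original: 4 cups for 5 servings
Target servings = 10
Scaling factor = 10/5
New amount = 4 * 10/5
= 40/5
= 8 cups

8


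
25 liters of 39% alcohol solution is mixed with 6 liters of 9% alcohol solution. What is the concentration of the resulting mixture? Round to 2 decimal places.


Solute in mixture 1 = 39% of 25 L = 25*39/100 = 39/4 L
Solute in mixture 2 = 9% of 6 L = 6*9/100 = 27/50 L
Total solute = 39/4 + 27/50 = 1029/100 L
Total volume = 25 + 6 = 31 L
Final concentration = 1029/100/31 * 100 = 33.19%

33.19


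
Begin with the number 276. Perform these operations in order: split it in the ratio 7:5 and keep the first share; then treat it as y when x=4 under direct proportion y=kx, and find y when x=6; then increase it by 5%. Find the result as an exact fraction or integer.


Start with 276.
Step 1: Split 7:5, first share = 276 * 7/12 = 161
Step 2: Direct prop: k = (161)/4; new y = k*6 = 161*6/4 = 483/2
Step 3: Increase by 5%: 483/2 * 105/100 = 10143/40
Final result = 10143/40

10143/40


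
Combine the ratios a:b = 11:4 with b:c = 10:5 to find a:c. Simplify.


Given a:b = 11:4 and b:c = 10:5
Make b consistent. Multiply first ratio by 10: a:b = 110:40
Multiply second ratio by 4: b:c = 40:20
Now b = 40 in both, so a:b:c = 110:40:20
Therefore a:c = 110:20
Simplify by GCD: a:c = 11:2

11:2


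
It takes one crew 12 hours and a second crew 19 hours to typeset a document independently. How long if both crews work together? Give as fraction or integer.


Rate of A = 1/12 job per hour
Rate of B = 1/19 job per hour
Combined rate = 1/12 + 1/19
Find common denominator: (19 + 12)/(12*19) = 31/228
Combined rate = 31/228 job per hour
Time together = 1 / (31/228) = 228/31 hours

228/31


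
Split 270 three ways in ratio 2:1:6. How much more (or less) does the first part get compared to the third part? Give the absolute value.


Total parts = 2 + 1 + 6 = 9
Value per part = 270 / 9 = 30
Shares: 2*30=60, 1*30=30, 6*30=180
First share = 60, third share = 180
Difference = |60 - 180| = 120

120


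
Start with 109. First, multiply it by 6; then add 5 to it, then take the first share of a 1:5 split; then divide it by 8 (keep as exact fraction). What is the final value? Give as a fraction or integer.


Start with 109.
Step 1: Multiply by 6: 109 * 6 = 654
Step 2: Add 5: 654+5=659; split 1:5 first = 659*1/6 = 659/6
Step 3: Divide by 8: 659/6 / 8 = 659/48
Final result = 659/48

659/48


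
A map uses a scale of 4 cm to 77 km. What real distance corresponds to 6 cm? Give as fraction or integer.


Map scale: 4 cm = 77 km
Measured distance on map = 6 cm
Set up proportion: 6 * 77 / 4
= 462 / 4
= 231/2 km

231/2


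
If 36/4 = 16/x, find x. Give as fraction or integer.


Setting up: 36/4 = 16/x
Cross multiply: 36 * x = 4 * 16
36x = 64
x = 64/36
x = 16/9

16/9


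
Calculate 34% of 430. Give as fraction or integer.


Compute 34% of 430
Convert percentage: 34% = 34/100
Multiply: 430 * 34/100
= 14620/100
= 731/5

731/5


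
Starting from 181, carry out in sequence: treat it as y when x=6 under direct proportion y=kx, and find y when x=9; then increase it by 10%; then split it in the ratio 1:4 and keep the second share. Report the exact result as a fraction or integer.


Start with 181.
Step 1: Direct prop: k = (181)/6; new y = k*9 = 181*9/6 = 543/2
Step 2: Increase by 10%: 543/2 * 110/100 = 5973/20
Step 3: Split 1:4, second share = 5973/20 * 4/5 = 5973/25
Final result = 5973/25

5973/25


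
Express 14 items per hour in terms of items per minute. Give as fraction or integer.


Converting from per hour to per minute
Rate = 14 items per hour
Divide by 60: 14/60
= 7/30 items per minute

7/30


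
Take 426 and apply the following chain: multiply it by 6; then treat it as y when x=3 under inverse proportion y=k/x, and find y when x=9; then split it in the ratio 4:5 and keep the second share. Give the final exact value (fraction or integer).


Start with 426.
Step 1: Multiply by 6: 426 * 6 = 2556
Step 2: Inverse prop: k = (2556)*3; new y = k/9 = 2556*3/9 = 852
Step 3: Split 4:5, second share = 852 * 5/9 = 1420/3
Final result = 1420/3

1420/3


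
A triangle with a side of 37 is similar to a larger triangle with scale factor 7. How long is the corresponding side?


Similar triangles have proportional sides
Scale factor = 7
Smaller side = 37
Corresponding larger side = 37 * 7
= 259

259


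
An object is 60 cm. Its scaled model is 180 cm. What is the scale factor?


Original length = 60 cm
Scaled length = 180 cm
Scale factor = 180 / 60
= 3

3


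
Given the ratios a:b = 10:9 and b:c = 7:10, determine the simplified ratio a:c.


Given a:b = 10:9 and b:c = 7:10
Make b consistent. Multiply first ratio by 7: a:b = 70:63
Multiply second ratio by 9: b:c = 63:90
Now b = 63 in both, so a:b:c = 70:63:90
Therefore a:c = 70:90
Simplify by GCD: a:c = 7:9

7:9


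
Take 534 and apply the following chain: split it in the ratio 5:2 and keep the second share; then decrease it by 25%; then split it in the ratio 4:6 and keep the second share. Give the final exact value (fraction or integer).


Start with 534.
Step 1: Split 5:2, second share = 534 * 2/7 = 1068/7
Step 2: Decrease by 25%: 1068/7 * 75/100 = 801/7
Step 3: Split 4:6, second share = 801/7 * 6/10 = 2403/35
Final result = 2403/35

2403/35


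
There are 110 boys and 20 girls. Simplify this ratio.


Find GCD(110, 20)
GCD = 10
Divide both by 10: 110/10 = 11, 20/10 = 2
Simplified ratio = 11:2

11:2


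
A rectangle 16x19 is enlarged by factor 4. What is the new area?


Original dimensions: 16 x 19
Enlargement factor = 4
New width = 16 * 4 = 64
New height = 19 * 4 = 76
New area = 64 * 76 = 4864

4864


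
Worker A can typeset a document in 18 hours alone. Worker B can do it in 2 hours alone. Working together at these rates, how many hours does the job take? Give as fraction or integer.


Rate of A = 1/18 job per hour
Rate of B = 1/2 job per hour
Combined rate = 1/18 + 1/2
Find common denominator: (2 + 18)/(18*2) = 20/36
Combined rate = 5/9 job per hour
Time together = 1 / (5/9) = 9/5 hours

9/5


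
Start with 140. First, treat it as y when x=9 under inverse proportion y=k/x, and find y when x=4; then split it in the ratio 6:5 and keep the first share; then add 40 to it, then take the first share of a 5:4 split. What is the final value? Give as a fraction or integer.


Start with 140.
Step 1: Inverse prop: k = (140)*9; new y = k/4 = 140*9/4 = 315
Step 2: Split 6:5, first share = 315 * 6/11 = 1890/11
Step 3: Add 40: 1890/11+40=2330/11; split 5:4 first = 2330/11*5/9 = 11650/99
Final result = 11650/99

11650/99


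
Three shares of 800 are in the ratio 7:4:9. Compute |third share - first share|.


Total parts = 7 + 4 + 9 = 20
Value per part = 800 / 20 = 40
Shares: 7*40=280, 4*40=160, 9*40=360
Third share = 360, first share = 280
Difference = |360 - 280| = 80

80


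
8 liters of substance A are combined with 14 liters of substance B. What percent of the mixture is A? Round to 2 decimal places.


Volume of A = 8 L
Volume of B = 14 L
Total volume = 8 + 14 = 22 L
Percentage of A = (8/22) * 100
= 36.36%

36.36


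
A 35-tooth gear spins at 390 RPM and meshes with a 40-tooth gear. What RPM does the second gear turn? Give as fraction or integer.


Gear ratio: teeth_A * RPM_A = teeth_B * RPM_B
35 * 390 = 40 * RPM_B
13650 = 40 * RPM_B
RPM_B = 13650 / 40
RPM_B = 1365/4

1365/4


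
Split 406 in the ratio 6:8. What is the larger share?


Total parts = 6 + 8 = 14
Value per part = 406 / 14 = 29
First share = 6 * 29 = 174
Second share = 8 * 29 = 232
Larger share = 232

232


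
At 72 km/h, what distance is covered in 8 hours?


Using distance = speed * time
Speed = 72 km/h
Time = 8 hours
Distance = 72 * 8
= 576 km

576


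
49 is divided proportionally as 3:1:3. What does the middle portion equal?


Ratio = 3:1:3
Total parts = 3 + 1 + 3 = 7
Value per part = 49 / 7 = 7
First share = 3 * 7 = 21
Middle share = 1 * 7 = 7
Third share = 3 * 7 = 21

7


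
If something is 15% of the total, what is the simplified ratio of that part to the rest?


Part = 15%, Remainder = 85%
Ratio = 15:85
GCD(15, 85) = 5
Simplify: 3:17 = 3:17

3:17


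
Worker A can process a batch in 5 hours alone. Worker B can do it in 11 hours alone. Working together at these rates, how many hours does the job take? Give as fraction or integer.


Rate of A = 1/5 job per hour
Rate of B = 1/11 job per hour
Combined rate = 1/5 + 1/11
Find common denominator: (11 + 5)/(5*11) = 16/55
Combined rate = 16/55 job per hour
Time together = 1 / (16/55) = 55/16 hours

55/16


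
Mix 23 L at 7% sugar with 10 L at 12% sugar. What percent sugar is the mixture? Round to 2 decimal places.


Solute in mixture 1 = 7% of 23 L = 23*7/100 = 161/100 L
Solute in mixture 2 = 12% of 10 L = 10*12/100 = 6/5 L
Total solute = 161/100 + 6/5 = 281/100 L
Total volume = 23 + 10 = 33 L
Final concentration = 281/100/33 * 100 = 8.52%

8.52


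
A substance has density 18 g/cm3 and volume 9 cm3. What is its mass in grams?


Using mass = density * volume
Density = 18 g/cm3
Volume = 9 cm3
Mass = 18 * 9
= 162 g

162


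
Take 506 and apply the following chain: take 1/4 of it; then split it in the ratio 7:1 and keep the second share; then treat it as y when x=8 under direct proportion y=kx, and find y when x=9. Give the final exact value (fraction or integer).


Start with 506.
Step 1: Take 1/4: 506 * 1/4 = 253/2
Step 2: Split 7:1, second share = 253/2 * 1/8 = 253/16
Step 3: Direct prop: k = (253/16)/8; new y = k*9 = 253/16*9/8 = 2277/128
Final result = 2277/128

2277/128
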